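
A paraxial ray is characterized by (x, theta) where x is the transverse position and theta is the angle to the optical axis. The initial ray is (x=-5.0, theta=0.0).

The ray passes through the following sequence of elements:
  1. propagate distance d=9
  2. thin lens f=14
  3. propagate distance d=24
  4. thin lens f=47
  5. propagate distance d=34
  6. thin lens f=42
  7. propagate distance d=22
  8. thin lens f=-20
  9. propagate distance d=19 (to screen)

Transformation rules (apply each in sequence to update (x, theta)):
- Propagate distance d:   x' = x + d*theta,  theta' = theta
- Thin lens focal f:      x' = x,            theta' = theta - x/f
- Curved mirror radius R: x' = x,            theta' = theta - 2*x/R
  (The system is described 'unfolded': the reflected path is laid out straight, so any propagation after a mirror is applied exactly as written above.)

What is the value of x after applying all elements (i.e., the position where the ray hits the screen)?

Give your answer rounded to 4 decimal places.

Initial: x=-5.0000 theta=0.0000
After 1 (propagate distance d=9): x=-5.0000 theta=0.0000
After 2 (thin lens f=14): x=-5.0000 theta=5/14 (≈0.3571)
After 3 (propagate distance d=24): x=25/7 (≈3.5714) theta=5/14 (≈0.3571)
After 4 (thin lens f=47): x=25/7 (≈3.5714) theta=185/658 (≈0.2812)
After 5 (propagate distance d=34): x=4320/329 (≈13.1307) theta=185/658 (≈0.2812)
After 6 (thin lens f=42): x=4320/329 (≈13.1307) theta=-145/4606 (≈-0.0315)
After 7 (propagate distance d=22): x=28645/2303 (≈12.4381) theta=-145/4606 (≈-0.0315)
After 8 (thin lens f=-20): x=28645/2303 (≈12.4381) theta=111/188 (≈0.5904)
After 9 (propagate distance d=19 (to screen)): x=217921/9212 (≈23.6562) theta=111/188 (≈0.5904)
Rounded to 4 decimal places: x = 23.6562

Answer: 23.6562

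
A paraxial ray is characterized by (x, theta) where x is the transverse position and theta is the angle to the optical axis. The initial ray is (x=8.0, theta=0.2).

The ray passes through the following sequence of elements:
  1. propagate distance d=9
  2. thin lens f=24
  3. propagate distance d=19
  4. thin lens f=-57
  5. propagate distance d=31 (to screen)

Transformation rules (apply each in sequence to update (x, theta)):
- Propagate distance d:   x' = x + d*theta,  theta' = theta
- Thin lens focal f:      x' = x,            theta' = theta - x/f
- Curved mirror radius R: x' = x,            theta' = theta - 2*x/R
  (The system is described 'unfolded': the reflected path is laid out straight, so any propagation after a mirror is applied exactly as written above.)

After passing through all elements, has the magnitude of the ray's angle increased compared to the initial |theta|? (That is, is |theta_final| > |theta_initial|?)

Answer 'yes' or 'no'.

Answer: no

Derivation:
Initial: x=8.0000 theta=0.2000
After 1 (propagate distance d=9): x=9.8000 theta=0.2000
After 2 (thin lens f=24): x=9.8000 theta=-5/24 (≈-0.2083)
After 3 (propagate distance d=19): x=701/120 (≈5.8417) theta=-5/24 (≈-0.2083)
After 4 (thin lens f=-57): x=701/120 (≈5.8417) theta=-181/1710 (≈-0.1058)
After 5 (propagate distance d=31 (to screen)): x=17513/6840 (≈2.5604) theta=-181/1710 (≈-0.1058)
|theta_initial|=0.2000 |theta_final|=181/1710 (≈0.1058) -> not increased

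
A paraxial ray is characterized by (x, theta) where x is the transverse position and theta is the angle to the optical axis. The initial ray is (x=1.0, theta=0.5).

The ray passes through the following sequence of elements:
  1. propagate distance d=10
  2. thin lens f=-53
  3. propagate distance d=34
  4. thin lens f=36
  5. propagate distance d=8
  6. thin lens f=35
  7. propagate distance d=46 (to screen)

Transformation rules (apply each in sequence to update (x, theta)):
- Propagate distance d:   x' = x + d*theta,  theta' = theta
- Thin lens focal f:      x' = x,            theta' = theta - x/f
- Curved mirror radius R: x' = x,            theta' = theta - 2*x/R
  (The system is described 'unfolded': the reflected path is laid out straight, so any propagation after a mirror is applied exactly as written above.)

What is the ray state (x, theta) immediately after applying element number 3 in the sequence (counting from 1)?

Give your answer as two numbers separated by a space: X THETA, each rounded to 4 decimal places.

Answer: 26.8491 0.6132

Derivation:
Initial: x=1.0000 theta=0.5000
After 1 (propagate distance d=10): x=6.0000 theta=0.5000
After 2 (thin lens f=-53): x=6.0000 theta=65/106 (≈0.6132)
After 3 (propagate distance d=34): x=1423/53 (≈26.8491) theta=65/106 (≈0.6132)
Rounded to 4 decimal places: x = 26.8491, theta = 0.6132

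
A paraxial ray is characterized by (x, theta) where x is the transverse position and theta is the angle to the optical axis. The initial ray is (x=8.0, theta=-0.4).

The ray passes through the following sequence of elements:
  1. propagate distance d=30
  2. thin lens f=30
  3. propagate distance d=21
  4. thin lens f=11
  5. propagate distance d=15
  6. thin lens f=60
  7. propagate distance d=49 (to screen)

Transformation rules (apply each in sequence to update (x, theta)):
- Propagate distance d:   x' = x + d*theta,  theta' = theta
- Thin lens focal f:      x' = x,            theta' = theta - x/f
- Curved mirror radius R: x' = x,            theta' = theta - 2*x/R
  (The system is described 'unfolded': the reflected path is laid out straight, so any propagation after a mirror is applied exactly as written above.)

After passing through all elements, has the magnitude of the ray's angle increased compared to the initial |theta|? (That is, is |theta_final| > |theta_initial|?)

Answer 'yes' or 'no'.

Initial: x=8.0000 theta=-0.4000
After 1 (propagate distance d=30): x=-4.0000 theta=-0.4000
After 2 (thin lens f=30): x=-4.0000 theta=-4/15 (≈-0.2667)
After 3 (propagate distance d=21): x=-9.6000 theta=-4/15 (≈-0.2667)
After 4 (thin lens f=11): x=-9.6000 theta=20/33 (≈0.6061)
After 5 (propagate distance d=15): x=-28/55 (≈-0.5091) theta=20/33 (≈0.6061)
After 6 (thin lens f=60): x=-28/55 (≈-0.5091) theta=169/275 (≈0.6145)
After 7 (propagate distance d=49 (to screen)): x=8141/275 (≈29.6036) theta=169/275 (≈0.6145)
|theta_initial|=0.4000 |theta_final|=169/275 (≈0.6145) -> increased

Answer: yes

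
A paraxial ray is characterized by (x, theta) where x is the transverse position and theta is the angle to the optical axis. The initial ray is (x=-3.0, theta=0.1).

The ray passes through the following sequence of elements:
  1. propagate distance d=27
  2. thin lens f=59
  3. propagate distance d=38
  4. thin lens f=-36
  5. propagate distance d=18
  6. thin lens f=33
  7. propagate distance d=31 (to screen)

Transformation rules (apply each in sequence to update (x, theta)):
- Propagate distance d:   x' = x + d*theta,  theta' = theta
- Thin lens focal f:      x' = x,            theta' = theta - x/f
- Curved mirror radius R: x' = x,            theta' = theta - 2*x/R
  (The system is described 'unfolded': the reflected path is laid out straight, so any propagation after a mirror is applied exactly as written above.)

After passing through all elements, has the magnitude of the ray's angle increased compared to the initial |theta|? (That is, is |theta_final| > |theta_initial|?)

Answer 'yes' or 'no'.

Answer: no

Derivation:
Initial: x=-3.0000 theta=0.1000
After 1 (propagate distance d=27): x=-0.3000 theta=0.1000
After 2 (thin lens f=59): x=-0.3000 theta=31/295 (≈0.1051)
After 3 (propagate distance d=38): x=2179/590 (≈3.6932) theta=31/295 (≈0.1051)
After 4 (thin lens f=-36): x=2179/590 (≈3.6932) theta=4411/21240 (≈0.2077)
After 5 (propagate distance d=18): x=8769/1180 (≈7.4314) theta=4411/21240 (≈0.2077)
After 6 (thin lens f=33): x=8769/1180 (≈7.4314) theta=-4093/233640 (≈-0.0175)
After 7 (propagate distance d=31 (to screen)): x=1609379/233640 (≈6.8883) theta=-4093/233640 (≈-0.0175)
|theta_initial|=0.1000 |theta_final|=4093/233640 (≈0.0175) -> not increased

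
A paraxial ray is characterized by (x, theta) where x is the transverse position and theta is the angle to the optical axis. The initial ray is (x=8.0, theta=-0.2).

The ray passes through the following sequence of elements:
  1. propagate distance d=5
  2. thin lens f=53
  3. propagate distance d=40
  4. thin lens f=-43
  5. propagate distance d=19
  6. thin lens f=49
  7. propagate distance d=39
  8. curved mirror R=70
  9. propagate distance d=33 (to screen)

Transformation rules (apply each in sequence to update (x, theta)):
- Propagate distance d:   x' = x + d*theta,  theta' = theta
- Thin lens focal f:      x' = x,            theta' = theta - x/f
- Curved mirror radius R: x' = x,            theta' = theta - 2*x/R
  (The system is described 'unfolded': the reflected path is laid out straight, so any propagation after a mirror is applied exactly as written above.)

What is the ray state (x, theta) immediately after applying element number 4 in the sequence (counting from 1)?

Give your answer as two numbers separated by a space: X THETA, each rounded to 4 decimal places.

Initial: x=8.0000 theta=-0.2000
After 1 (propagate distance d=5): x=7.0000 theta=-0.2000
After 2 (thin lens f=53): x=7.0000 theta=-88/265 (≈-0.3321)
After 3 (propagate distance d=40): x=-333/53 (≈-6.2830) theta=-88/265 (≈-0.3321)
After 4 (thin lens f=-43): x=-333/53 (≈-6.2830) theta=-5449/11395 (≈-0.4782)
Rounded to 4 decimal places: x = -6.2830, theta = -0.4782

Answer: -6.2830 -0.4782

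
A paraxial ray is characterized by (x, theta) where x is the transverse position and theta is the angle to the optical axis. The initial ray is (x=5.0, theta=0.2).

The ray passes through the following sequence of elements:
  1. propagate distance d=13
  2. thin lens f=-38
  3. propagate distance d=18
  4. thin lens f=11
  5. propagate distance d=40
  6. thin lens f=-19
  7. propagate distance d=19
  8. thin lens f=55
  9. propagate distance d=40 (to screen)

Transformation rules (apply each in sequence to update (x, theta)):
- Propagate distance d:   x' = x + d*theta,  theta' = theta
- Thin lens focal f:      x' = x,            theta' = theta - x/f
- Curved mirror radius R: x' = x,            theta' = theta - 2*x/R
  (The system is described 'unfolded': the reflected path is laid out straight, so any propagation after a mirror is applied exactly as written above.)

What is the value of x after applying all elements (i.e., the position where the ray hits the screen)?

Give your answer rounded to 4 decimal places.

Answer: -103.7321

Derivation:
Initial: x=5.0000 theta=0.2000
After 1 (propagate distance d=13): x=7.6000 theta=0.2000
After 2 (thin lens f=-38): x=7.6000 theta=0.4000
After 3 (propagate distance d=18): x=14.8000 theta=0.4000
After 4 (thin lens f=11): x=14.8000 theta=-52/55 (≈-0.9455)
After 5 (propagate distance d=40): x=-1266/55 (≈-23.0182) theta=-52/55 (≈-0.9455)
After 6 (thin lens f=-19): x=-1266/55 (≈-23.0182) theta=-2254/1045 (≈-2.1569)
After 7 (propagate distance d=19): x=-64.0000 theta=-2254/1045 (≈-2.1569)
After 8 (thin lens f=55): x=-64.0000 theta=-1038/1045 (≈-0.9933)
After 9 (propagate distance d=40 (to screen)): x=-21680/209 (≈-103.7321) theta=-1038/1045 (≈-0.9933)
Rounded to 4 decimal places: x = -103.7321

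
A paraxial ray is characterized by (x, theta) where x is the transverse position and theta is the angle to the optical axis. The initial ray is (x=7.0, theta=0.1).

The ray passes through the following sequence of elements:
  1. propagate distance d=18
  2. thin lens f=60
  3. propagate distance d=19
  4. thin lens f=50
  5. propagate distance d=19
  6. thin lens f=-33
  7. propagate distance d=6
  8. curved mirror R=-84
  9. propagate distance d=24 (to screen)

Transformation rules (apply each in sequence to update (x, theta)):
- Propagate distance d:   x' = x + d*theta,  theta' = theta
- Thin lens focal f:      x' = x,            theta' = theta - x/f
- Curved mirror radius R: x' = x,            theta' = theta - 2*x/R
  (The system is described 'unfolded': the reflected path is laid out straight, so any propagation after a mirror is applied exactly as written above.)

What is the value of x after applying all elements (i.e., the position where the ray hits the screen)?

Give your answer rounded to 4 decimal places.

Initial: x=7.0000 theta=0.1000
After 1 (propagate distance d=18): x=8.8000 theta=0.1000
After 2 (thin lens f=60): x=8.8000 theta=-7/150 (≈-0.0467)
After 3 (propagate distance d=19): x=1187/150 (≈7.9133) theta=-7/150 (≈-0.0467)
After 4 (thin lens f=50): x=1187/150 (≈7.9133) theta=-1537/7500 (≈-0.2049)
After 5 (propagate distance d=19): x=4.0196 theta=-1537/7500 (≈-0.2049)
After 6 (thin lens f=-33): x=4.0196 theta=-1143/13750 (≈-0.0831)
After 7 (propagate distance d=6): x=96823/27500 (≈3.5208) theta=-1143/13750 (≈-0.0831)
After 8 (curved mirror R=-84): x=96823/27500 (≈3.5208) theta=811/1155000 (≈0.0007)
After 9 (propagate distance d=24 (to screen)): x=136201/38500 (≈3.5377) theta=811/1155000 (≈0.0007)
Rounded to 4 decimal places: x = 3.5377

Answer: 3.5377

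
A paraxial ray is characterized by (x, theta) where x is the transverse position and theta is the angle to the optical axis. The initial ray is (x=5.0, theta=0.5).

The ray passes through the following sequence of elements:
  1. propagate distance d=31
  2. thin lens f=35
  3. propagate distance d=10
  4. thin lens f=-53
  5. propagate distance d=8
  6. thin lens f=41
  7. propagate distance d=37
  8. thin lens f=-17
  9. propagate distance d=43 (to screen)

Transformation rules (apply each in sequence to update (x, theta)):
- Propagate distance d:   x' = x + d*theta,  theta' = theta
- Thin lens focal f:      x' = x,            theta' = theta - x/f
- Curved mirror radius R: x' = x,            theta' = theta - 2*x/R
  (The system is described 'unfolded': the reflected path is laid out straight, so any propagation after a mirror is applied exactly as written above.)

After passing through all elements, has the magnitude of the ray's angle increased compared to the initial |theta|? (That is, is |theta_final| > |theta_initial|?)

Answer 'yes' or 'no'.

Initial: x=5.0000 theta=0.5000
After 1 (propagate distance d=31): x=20.5000 theta=0.5000
After 2 (thin lens f=35): x=20.5000 theta=-3/35 (≈-0.0857)
After 3 (propagate distance d=10): x=275/14 (≈19.6429) theta=-3/35 (≈-0.0857)
After 4 (thin lens f=-53): x=275/14 (≈19.6429) theta=151/530 (≈0.2849)
After 5 (propagate distance d=8): x=81331/3710 (≈21.9221) theta=151/530 (≈0.2849)
After 6 (thin lens f=41): x=81331/3710 (≈21.9221) theta=-18997/76055 (≈-0.2498)
After 7 (propagate distance d=37): x=1928793/152110 (≈12.6803) theta=-18997/76055 (≈-0.2498)
After 8 (thin lens f=-17): x=1928793/152110 (≈12.6803) theta=256579/517174 (≈0.4961)
After 9 (propagate distance d=43 (to screen)): x=43976983/1292935 (≈34.0133) theta=256579/517174 (≈0.4961)
|theta_initial|=0.5000 |theta_final|=256579/517174 (≈0.4961) -> not increased

Answer: no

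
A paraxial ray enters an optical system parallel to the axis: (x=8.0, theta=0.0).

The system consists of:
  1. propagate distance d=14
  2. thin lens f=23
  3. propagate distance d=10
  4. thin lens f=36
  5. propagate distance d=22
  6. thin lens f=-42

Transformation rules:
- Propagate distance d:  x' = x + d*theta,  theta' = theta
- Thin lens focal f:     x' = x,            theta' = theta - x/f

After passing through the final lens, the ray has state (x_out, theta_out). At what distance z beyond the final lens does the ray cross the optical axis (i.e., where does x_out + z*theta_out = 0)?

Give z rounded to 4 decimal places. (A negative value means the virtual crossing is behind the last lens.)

Initial: x=8.0000 theta=0.0000
After 1 (propagate distance d=14): x=8.0000 theta=0.0000
After 2 (thin lens f=23): x=8.0000 theta=-8/23 (≈-0.3478)
After 3 (propagate distance d=10): x=104/23 (≈4.5217) theta=-8/23 (≈-0.3478)
After 4 (thin lens f=36): x=104/23 (≈4.5217) theta=-98/207 (≈-0.4734)
After 5 (propagate distance d=22): x=-1220/207 (≈-5.8937) theta=-98/207 (≈-0.4734)
After 6 (thin lens f=-42): x=-1220/207 (≈-5.8937) theta=-116/189 (≈-0.6138)
z_focus = -x_out/theta_out = -(-1220/207)/(-116/189) = -6405/667 ≈ -9.6027
Rounded to 4 decimal places: z = -9.6027

Answer: -9.6027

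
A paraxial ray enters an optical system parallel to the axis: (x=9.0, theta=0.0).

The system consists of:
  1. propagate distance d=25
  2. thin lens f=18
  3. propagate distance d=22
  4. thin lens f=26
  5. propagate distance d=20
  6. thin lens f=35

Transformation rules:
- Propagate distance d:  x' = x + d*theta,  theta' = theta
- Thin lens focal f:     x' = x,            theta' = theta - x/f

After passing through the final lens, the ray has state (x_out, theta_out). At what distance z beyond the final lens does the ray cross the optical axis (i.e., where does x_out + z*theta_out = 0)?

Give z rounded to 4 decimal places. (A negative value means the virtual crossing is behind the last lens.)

Answer: -84.2478

Derivation:
Initial: x=9.0000 theta=0.0000
After 1 (propagate distance d=25): x=9.0000 theta=0.0000
After 2 (thin lens f=18): x=9.0000 theta=-0.5000
After 3 (propagate distance d=22): x=-2.0000 theta=-0.5000
After 4 (thin lens f=26): x=-2.0000 theta=-11/26 (≈-0.4231)
After 5 (propagate distance d=20): x=-136/13 (≈-10.4615) theta=-11/26 (≈-0.4231)
After 6 (thin lens f=35): x=-136/13 (≈-10.4615) theta=-113/910 (≈-0.1242)
z_focus = -x_out/theta_out = -(-136/13)/(-113/910) = -9520/113 ≈ -84.2478
Rounded to 4 decimal places: z = -84.2478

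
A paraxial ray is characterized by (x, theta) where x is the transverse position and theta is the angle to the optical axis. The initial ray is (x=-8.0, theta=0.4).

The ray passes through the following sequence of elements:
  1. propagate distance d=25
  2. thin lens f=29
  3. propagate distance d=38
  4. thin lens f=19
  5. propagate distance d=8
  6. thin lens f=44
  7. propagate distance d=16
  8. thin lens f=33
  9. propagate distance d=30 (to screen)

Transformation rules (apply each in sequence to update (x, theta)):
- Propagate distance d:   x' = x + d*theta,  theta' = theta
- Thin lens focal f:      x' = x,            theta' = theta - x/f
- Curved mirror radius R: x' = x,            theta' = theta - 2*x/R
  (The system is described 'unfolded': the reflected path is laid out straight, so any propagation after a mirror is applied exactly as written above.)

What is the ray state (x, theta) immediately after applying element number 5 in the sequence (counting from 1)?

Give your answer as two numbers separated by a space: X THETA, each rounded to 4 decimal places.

Initial: x=-8.0000 theta=0.4000
After 1 (propagate distance d=25): x=2.0000 theta=0.4000
After 2 (thin lens f=29): x=2.0000 theta=48/145 (≈0.3310)
After 3 (propagate distance d=38): x=2114/145 (≈14.5793) theta=48/145 (≈0.3310)
After 4 (thin lens f=19): x=2114/145 (≈14.5793) theta=-1202/2755 (≈-0.4363)
After 5 (propagate distance d=8): x=6110/551 (≈11.0889) theta=-1202/2755 (≈-0.4363)
Rounded to 4 decimal places: x = 11.0889, theta = -0.4363

Answer: 11.0889 -0.4363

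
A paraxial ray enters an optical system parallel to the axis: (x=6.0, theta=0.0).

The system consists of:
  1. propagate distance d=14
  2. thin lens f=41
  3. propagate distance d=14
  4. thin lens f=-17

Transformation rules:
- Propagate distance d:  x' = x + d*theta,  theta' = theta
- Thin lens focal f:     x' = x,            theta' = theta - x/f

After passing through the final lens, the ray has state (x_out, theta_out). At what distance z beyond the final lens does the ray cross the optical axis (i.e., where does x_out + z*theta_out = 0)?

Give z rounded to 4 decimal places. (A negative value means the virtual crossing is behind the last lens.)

Initial: x=6.0000 theta=0.0000
After 1 (propagate distance d=14): x=6.0000 theta=0.0000
After 2 (thin lens f=41): x=6.0000 theta=-6/41 (≈-0.1463)
After 3 (propagate distance d=14): x=162/41 (≈3.9512) theta=-6/41 (≈-0.1463)
After 4 (thin lens f=-17): x=162/41 (≈3.9512) theta=60/697 (≈0.0861)
z_focus = -x_out/theta_out = -(162/41)/(60/697) = -45.9000
Rounded to 4 decimal places: z = -45.9000

Answer: -45.9000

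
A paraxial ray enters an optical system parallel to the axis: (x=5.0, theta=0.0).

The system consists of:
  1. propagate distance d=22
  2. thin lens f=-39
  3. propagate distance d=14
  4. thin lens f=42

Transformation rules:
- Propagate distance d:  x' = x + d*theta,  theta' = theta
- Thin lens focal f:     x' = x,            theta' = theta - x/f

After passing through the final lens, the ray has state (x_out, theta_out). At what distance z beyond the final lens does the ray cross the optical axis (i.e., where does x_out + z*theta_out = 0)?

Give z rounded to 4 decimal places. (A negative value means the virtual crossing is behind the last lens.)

Initial: x=5.0000 theta=0.0000
After 1 (propagate distance d=22): x=5.0000 theta=0.0000
After 2 (thin lens f=-39): x=5.0000 theta=5/39 (≈0.1282)
After 3 (propagate distance d=14): x=265/39 (≈6.7949) theta=5/39 (≈0.1282)
After 4 (thin lens f=42): x=265/39 (≈6.7949) theta=-55/1638 (≈-0.0336)
z_focus = -x_out/theta_out = -(265/39)/(-55/1638) = 2226/11 ≈ 202.3636
Rounded to 4 decimal places: z = 202.3636

Answer: 202.3636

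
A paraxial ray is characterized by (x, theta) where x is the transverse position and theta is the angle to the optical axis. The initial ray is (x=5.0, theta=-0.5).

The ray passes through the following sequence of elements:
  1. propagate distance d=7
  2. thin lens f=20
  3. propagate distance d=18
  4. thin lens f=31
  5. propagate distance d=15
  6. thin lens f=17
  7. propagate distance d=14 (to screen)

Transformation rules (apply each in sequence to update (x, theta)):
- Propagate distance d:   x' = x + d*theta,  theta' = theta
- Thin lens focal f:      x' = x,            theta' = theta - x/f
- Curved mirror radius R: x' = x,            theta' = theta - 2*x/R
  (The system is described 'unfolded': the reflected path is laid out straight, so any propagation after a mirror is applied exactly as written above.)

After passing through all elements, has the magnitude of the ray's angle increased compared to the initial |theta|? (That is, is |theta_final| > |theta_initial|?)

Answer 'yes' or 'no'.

Answer: no

Derivation:
Initial: x=5.0000 theta=-0.5000
After 1 (propagate distance d=7): x=1.5000 theta=-0.5000
After 2 (thin lens f=20): x=1.5000 theta=-0.5750
After 3 (propagate distance d=18): x=-8.8500 theta=-0.5750
After 4 (thin lens f=31): x=-8.8500 theta=-359/1240 (≈-0.2895)
After 5 (propagate distance d=15): x=-16359/1240 (≈-13.1927) theta=-359/1240 (≈-0.2895)
After 6 (thin lens f=17): x=-16359/1240 (≈-13.1927) theta=1282/2635 (≈0.4865)
After 7 (propagate distance d=14 (to screen)): x=-134519/21080 (≈-6.3814) theta=1282/2635 (≈0.4865)
|theta_initial|=0.5000 |theta_final|=1282/2635 (≈0.4865) -> not increased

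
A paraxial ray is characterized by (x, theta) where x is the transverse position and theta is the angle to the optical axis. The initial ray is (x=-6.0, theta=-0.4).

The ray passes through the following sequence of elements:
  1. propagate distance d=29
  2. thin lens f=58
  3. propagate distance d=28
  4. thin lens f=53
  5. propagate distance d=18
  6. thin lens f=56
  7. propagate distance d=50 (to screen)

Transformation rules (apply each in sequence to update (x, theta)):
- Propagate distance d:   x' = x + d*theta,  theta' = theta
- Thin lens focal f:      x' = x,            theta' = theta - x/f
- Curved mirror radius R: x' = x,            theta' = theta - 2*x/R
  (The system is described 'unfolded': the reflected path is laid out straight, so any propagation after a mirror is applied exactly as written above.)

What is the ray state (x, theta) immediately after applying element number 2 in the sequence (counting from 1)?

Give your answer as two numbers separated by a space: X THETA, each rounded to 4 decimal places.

Answer: -17.6000 -0.0966

Derivation:
Initial: x=-6.0000 theta=-0.4000
After 1 (propagate distance d=29): x=-17.6000 theta=-0.4000
After 2 (thin lens f=58): x=-17.6000 theta=-14/145 (≈-0.0966)
Rounded to 4 decimal places: x = -17.6000, theta = -0.0966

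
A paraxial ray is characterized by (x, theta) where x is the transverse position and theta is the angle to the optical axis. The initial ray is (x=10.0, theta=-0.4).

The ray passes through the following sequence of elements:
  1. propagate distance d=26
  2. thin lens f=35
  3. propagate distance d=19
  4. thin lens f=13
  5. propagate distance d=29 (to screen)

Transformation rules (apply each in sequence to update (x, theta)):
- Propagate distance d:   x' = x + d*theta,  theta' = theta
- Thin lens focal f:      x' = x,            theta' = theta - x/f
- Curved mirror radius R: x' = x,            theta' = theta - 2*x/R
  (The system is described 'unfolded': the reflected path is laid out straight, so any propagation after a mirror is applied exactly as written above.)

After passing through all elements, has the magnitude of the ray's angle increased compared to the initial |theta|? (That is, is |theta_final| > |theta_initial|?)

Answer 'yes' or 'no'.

Answer: no

Derivation:
Initial: x=10.0000 theta=-0.4000
After 1 (propagate distance d=26): x=-0.4000 theta=-0.4000
After 2 (thin lens f=35): x=-0.4000 theta=-68/175 (≈-0.3886)
After 3 (propagate distance d=19): x=-1362/175 (≈-7.7829) theta=-68/175 (≈-0.3886)
After 4 (thin lens f=13): x=-1362/175 (≈-7.7829) theta=478/2275 (≈0.2101)
After 5 (propagate distance d=29 (to screen)): x=-3844/2275 (≈-1.6897) theta=478/2275 (≈0.2101)
|theta_initial|=0.4000 |theta_final|=478/2275 (≈0.2101) -> not increased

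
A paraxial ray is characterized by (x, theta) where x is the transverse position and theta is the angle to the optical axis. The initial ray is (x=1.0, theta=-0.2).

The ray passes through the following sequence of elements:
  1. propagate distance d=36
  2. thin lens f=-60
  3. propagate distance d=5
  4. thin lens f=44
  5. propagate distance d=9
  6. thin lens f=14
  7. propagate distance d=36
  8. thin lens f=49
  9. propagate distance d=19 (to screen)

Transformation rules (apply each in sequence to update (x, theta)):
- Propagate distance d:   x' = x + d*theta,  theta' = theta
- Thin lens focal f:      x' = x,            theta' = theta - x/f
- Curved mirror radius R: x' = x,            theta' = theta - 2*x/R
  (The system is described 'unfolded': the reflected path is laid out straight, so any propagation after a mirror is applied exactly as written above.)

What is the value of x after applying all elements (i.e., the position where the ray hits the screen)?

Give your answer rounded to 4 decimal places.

Initial: x=1.0000 theta=-0.2000
After 1 (propagate distance d=36): x=-6.2000 theta=-0.2000
After 2 (thin lens f=-60): x=-6.2000 theta=-91/300 (≈-0.3033)
After 3 (propagate distance d=5): x=-463/60 (≈-7.7167) theta=-91/300 (≈-0.3033)
After 4 (thin lens f=44): x=-463/60 (≈-7.7167) theta=-563/4400 (≈-0.1280)
After 5 (propagate distance d=9): x=-117061/13200 (≈-8.8683) theta=-563/4400 (≈-0.1280)
After 6 (thin lens f=14): x=-117061/13200 (≈-8.8683) theta=2669/5280 (≈0.5055)
After 7 (propagate distance d=36): x=123149/13200 (≈9.3295) theta=2669/5280 (≈0.5055)
After 8 (thin lens f=49): x=123149/13200 (≈9.3295) theta=135869/431200 (≈0.3151)
After 9 (propagate distance d=19 (to screen)): x=3962627/258720 (≈15.3163) theta=135869/431200 (≈0.3151)
Rounded to 4 decimal places: x = 15.3163

Answer: 15.3163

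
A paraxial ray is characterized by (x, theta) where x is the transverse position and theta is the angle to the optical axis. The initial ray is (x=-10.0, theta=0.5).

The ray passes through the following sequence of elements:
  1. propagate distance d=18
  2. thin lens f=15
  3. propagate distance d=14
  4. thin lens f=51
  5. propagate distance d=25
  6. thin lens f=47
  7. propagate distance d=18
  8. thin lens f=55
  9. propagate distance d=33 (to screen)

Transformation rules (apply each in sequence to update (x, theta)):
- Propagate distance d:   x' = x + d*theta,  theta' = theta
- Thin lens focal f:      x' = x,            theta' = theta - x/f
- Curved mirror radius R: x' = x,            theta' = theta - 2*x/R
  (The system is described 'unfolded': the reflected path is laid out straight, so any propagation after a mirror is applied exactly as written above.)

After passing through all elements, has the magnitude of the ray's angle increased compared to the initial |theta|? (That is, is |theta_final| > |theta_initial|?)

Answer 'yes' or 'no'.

Initial: x=-10.0000 theta=0.5000
After 1 (propagate distance d=18): x=-1.0000 theta=0.5000
After 2 (thin lens f=15): x=-1.0000 theta=17/30 (≈0.5667)
After 3 (propagate distance d=14): x=104/15 (≈6.9333) theta=17/30 (≈0.5667)
After 4 (thin lens f=51): x=104/15 (≈6.9333) theta=659/1530 (≈0.4307)
After 5 (propagate distance d=25): x=27083/1530 (≈17.7013) theta=659/1530 (≈0.4307)
After 6 (thin lens f=47): x=27083/1530 (≈17.7013) theta=389/7191 (≈0.0541)
After 7 (propagate distance d=18): x=1342921/71910 (≈18.6750) theta=389/7191 (≈0.0541)
After 8 (thin lens f=55): x=1342921/71910 (≈18.6750) theta=-1128971/3955050 (≈-0.2855)
After 9 (propagate distance d=33 (to screen)): x=1663846/179775 (≈9.2552) theta=-1128971/3955050 (≈-0.2855)
|theta_initial|=0.5000 |theta_final|=1128971/3955050 (≈0.2855) -> not increased

Answer: no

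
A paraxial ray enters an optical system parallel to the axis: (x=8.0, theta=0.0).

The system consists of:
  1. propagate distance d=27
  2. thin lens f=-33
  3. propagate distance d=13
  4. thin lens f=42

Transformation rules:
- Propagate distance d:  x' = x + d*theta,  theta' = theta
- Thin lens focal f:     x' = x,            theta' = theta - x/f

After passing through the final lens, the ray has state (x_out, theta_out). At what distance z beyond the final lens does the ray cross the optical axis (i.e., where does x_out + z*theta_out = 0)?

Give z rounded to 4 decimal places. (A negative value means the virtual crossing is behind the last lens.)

Answer: 483.0000

Derivation:
Initial: x=8.0000 theta=0.0000
After 1 (propagate distance d=27): x=8.0000 theta=0.0000
After 2 (thin lens f=-33): x=8.0000 theta=8/33 (≈0.2424)
After 3 (propagate distance d=13): x=368/33 (≈11.1515) theta=8/33 (≈0.2424)
After 4 (thin lens f=42): x=368/33 (≈11.1515) theta=-16/693 (≈-0.0231)
z_focus = -x_out/theta_out = -(368/33)/(-16/693) = 483.0000
Rounded to 4 decimal places: z = 483.0000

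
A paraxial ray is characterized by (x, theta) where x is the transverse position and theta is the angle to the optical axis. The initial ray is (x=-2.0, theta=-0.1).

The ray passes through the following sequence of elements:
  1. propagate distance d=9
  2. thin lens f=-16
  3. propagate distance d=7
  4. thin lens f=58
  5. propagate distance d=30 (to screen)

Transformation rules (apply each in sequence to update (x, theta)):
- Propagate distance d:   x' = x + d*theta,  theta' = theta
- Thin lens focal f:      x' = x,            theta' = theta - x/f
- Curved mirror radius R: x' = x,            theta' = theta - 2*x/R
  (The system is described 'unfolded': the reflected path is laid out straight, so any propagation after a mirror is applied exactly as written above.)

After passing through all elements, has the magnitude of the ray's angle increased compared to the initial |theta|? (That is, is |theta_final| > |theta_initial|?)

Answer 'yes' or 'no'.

Initial: x=-2.0000 theta=-0.1000
After 1 (propagate distance d=9): x=-2.9000 theta=-0.1000
After 2 (thin lens f=-16): x=-2.9000 theta=-9/32 (≈-0.2813)
After 3 (propagate distance d=7): x=-779/160 (≈-4.8688) theta=-9/32 (≈-0.2813)
After 4 (thin lens f=58): x=-779/160 (≈-4.8688) theta=-1831/9280 (≈-0.1973)
After 5 (propagate distance d=30 (to screen)): x=-6257/580 (≈-10.7879) theta=-1831/9280 (≈-0.1973)
|theta_initial|=0.1000 |theta_final|=1831/9280 (≈0.1973) -> increased

Answer: yes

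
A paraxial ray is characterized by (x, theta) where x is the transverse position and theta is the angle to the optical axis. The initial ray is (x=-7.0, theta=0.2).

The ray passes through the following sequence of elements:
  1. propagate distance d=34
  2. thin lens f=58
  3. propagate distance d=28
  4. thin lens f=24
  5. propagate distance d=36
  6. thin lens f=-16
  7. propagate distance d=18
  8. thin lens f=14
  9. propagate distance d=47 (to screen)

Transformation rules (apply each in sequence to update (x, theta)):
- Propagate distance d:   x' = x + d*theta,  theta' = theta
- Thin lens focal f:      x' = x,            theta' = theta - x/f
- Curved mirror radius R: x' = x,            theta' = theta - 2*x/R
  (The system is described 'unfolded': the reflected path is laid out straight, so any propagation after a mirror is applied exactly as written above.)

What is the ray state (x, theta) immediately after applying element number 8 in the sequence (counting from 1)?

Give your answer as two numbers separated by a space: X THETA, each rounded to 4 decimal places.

Initial: x=-7.0000 theta=0.2000
After 1 (propagate distance d=34): x=-0.2000 theta=0.2000
After 2 (thin lens f=58): x=-0.2000 theta=59/290 (≈0.2034)
After 3 (propagate distance d=28): x=797/145 (≈5.4966) theta=59/290 (≈0.2034)
After 4 (thin lens f=24): x=797/145 (≈5.4966) theta=-89/3480 (≈-0.0256)
After 5 (propagate distance d=36): x=1327/290 (≈4.5759) theta=-89/3480 (≈-0.0256)
After 6 (thin lens f=-16): x=1327/290 (≈4.5759) theta=25/96 (≈0.2604)
After 7 (propagate distance d=18): x=21491/2320 (≈9.2634) theta=25/96 (≈0.2604)
After 8 (thin lens f=14): x=21491/2320 (≈9.2634) theta=-19549/48720 (≈-0.4013)
Rounded to 4 decimal places: x = 9.2634, theta = -0.4013

Answer: 9.2634 -0.4013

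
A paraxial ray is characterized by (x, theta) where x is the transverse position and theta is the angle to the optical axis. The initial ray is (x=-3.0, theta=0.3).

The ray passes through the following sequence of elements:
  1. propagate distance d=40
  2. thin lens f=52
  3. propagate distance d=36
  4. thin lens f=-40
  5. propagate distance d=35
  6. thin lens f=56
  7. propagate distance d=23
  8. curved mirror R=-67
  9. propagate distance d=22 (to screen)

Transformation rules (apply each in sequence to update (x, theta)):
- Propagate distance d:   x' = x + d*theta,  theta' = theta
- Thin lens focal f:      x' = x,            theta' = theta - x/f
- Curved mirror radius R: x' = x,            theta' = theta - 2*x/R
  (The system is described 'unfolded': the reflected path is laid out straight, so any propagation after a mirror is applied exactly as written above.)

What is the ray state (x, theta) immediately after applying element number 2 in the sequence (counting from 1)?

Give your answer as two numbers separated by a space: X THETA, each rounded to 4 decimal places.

Initial: x=-3.0000 theta=0.3000
After 1 (propagate distance d=40): x=9.0000 theta=0.3000
After 2 (thin lens f=52): x=9.0000 theta=33/260 (≈0.1269)
Rounded to 4 decimal places: x = 9.0000, theta = 0.1269

Answer: 9.0000 0.1269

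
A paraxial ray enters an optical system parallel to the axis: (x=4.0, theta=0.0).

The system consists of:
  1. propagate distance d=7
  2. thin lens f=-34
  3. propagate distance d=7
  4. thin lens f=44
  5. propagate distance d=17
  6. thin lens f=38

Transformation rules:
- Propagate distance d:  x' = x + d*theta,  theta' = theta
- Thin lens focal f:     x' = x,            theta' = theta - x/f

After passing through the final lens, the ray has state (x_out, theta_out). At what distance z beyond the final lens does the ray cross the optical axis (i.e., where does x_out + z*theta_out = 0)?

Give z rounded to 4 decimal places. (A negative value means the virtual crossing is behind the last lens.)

Answer: 40.4882

Derivation:
Initial: x=4.0000 theta=0.0000
After 1 (propagate distance d=7): x=4.0000 theta=0.0000
After 2 (thin lens f=-34): x=4.0000 theta=2/17 (≈0.1176)
After 3 (propagate distance d=7): x=82/17 (≈4.8235) theta=2/17 (≈0.1176)
After 4 (thin lens f=44): x=82/17 (≈4.8235) theta=3/374 (≈0.0080)
After 5 (propagate distance d=17): x=1855/374 (≈4.9599) theta=3/374 (≈0.0080)
After 6 (thin lens f=38): x=1855/374 (≈4.9599) theta=-1741/14212 (≈-0.1225)
z_focus = -x_out/theta_out = -(1855/374)/(-1741/14212) = 70490/1741 ≈ 40.4882
Rounded to 4 decimal places: z = 40.4882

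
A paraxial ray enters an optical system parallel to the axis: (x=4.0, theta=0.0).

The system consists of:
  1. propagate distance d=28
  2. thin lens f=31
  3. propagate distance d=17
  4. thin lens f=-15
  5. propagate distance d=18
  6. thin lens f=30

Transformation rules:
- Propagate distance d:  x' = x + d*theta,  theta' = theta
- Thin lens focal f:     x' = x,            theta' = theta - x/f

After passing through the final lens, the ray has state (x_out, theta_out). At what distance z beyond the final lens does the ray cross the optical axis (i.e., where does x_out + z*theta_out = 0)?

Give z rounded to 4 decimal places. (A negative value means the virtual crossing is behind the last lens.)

Answer: 25.9459

Derivation:
Initial: x=4.0000 theta=0.0000
After 1 (propagate distance d=28): x=4.0000 theta=0.0000
After 2 (thin lens f=31): x=4.0000 theta=-4/31 (≈-0.1290)
After 3 (propagate distance d=17): x=56/31 (≈1.8065) theta=-4/31 (≈-0.1290)
After 4 (thin lens f=-15): x=56/31 (≈1.8065) theta=-4/465 (≈-0.0086)
After 5 (propagate distance d=18): x=256/155 (≈1.6516) theta=-4/465 (≈-0.0086)
After 6 (thin lens f=30): x=256/155 (≈1.6516) theta=-148/2325 (≈-0.0637)
z_focus = -x_out/theta_out = -(256/155)/(-148/2325) = 960/37 ≈ 25.9459
Rounded to 4 decimal places: z = 25.9459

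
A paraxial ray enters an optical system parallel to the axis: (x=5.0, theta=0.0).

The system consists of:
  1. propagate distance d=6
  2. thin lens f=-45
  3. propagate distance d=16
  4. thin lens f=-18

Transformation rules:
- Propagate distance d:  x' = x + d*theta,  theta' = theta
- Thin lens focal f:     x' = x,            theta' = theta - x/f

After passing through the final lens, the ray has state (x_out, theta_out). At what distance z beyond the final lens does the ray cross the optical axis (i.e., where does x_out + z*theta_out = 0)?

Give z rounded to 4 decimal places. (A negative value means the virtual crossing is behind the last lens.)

Initial: x=5.0000 theta=0.0000
After 1 (propagate distance d=6): x=5.0000 theta=0.0000
After 2 (thin lens f=-45): x=5.0000 theta=1/9 (≈0.1111)
After 3 (propagate distance d=16): x=61/9 (≈6.7778) theta=1/9 (≈0.1111)
After 4 (thin lens f=-18): x=61/9 (≈6.7778) theta=79/162 (≈0.4877)
z_focus = -x_out/theta_out = -(61/9)/(79/162) = -1098/79 ≈ -13.8987
Rounded to 4 decimal places: z = -13.8987

Answer: -13.8987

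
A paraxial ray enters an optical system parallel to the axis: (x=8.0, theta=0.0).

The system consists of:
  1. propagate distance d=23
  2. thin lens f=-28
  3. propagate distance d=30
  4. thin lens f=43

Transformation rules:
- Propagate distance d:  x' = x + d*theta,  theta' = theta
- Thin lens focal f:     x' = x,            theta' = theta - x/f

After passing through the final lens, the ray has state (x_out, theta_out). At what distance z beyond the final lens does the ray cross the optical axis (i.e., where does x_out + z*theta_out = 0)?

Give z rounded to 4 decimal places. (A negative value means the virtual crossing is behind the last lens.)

Initial: x=8.0000 theta=0.0000
After 1 (propagate distance d=23): x=8.0000 theta=0.0000
After 2 (thin lens f=-28): x=8.0000 theta=2/7 (≈0.2857)
After 3 (propagate distance d=30): x=116/7 (≈16.5714) theta=2/7 (≈0.2857)
After 4 (thin lens f=43): x=116/7 (≈16.5714) theta=-30/301 (≈-0.0997)
z_focus = -x_out/theta_out = -(116/7)/(-30/301) = 2494/15 ≈ 166.2667
Rounded to 4 decimal places: z = 166.2667

Answer: 166.2667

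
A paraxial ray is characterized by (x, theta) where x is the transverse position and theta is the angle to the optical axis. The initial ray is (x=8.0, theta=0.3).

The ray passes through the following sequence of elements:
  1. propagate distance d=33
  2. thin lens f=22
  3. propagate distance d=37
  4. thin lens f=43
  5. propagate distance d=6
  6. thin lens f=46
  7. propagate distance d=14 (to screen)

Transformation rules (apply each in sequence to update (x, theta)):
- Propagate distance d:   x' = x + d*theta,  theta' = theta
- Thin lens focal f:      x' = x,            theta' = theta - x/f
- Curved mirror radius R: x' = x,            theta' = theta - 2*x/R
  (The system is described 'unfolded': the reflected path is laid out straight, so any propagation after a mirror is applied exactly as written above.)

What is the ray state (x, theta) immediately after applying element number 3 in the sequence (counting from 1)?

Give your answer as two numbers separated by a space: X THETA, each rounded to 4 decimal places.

Answer: -1.1045 -0.5136

Derivation:
Initial: x=8.0000 theta=0.3000
After 1 (propagate distance d=33): x=17.9000 theta=0.3000
After 2 (thin lens f=22): x=17.9000 theta=-113/220 (≈-0.5136)
After 3 (propagate distance d=37): x=-243/220 (≈-1.1045) theta=-113/220 (≈-0.5136)
Rounded to 4 decimal places: x = -1.1045, theta = -0.5136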